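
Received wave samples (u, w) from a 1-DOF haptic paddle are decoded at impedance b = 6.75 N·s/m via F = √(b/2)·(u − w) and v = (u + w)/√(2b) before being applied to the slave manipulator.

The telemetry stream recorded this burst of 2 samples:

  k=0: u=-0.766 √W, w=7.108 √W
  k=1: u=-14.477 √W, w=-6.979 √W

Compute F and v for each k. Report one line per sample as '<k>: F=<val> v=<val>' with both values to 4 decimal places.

k=0: u−w=-7.8740, u+w=6.3420; √(b/2)=1.8371, √(2b)=3.6742; F=1.8371×(-7.874)=-14.4655, v=6.3420/3.6742=1.7261
k=1: u−w=-7.4980, u+w=-21.4560; √(b/2)=1.8371, √(2b)=3.6742; F=1.8371×(-7.498)=-13.7747, v=-21.4560/3.6742=-5.8396

0: F=-14.4655 v=1.7261
1: F=-13.7747 v=-5.8396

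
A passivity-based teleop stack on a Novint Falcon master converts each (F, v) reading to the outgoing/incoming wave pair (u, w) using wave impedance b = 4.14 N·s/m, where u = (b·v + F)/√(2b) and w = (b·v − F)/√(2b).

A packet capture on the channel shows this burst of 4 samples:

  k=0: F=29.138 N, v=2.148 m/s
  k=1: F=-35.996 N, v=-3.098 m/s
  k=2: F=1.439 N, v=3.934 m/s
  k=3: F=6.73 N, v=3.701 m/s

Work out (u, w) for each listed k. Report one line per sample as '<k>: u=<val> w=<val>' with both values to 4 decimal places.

k=0: b·v=4.14×2.148=8.8927; √(2b)=2.8775; u=(8.8927+29.138)/2.8775=13.2166, w=(8.8927−29.138)/2.8775=-7.0357
k=1: b·v=4.14×(-3.098)=-12.8257; √(2b)=2.8775; u=(-12.8257+(-35.996))/2.8775=-16.9667, w=(-12.8257−(-35.996))/2.8775=8.0522
k=2: b·v=4.14×3.934=16.2868; √(2b)=2.8775; u=(16.2868+1.439)/2.8775=6.1601, w=(16.2868−1.439)/2.8775=5.1600
k=3: b·v=4.14×3.701=15.3221; √(2b)=2.8775; u=(15.3221+6.73)/2.8775=7.6636, w=(15.3221−6.73)/2.8775=2.9860

0: u=13.2166 w=-7.0357
1: u=-16.9667 w=8.0522
2: u=6.1601 w=5.1600
3: u=7.6636 w=2.9860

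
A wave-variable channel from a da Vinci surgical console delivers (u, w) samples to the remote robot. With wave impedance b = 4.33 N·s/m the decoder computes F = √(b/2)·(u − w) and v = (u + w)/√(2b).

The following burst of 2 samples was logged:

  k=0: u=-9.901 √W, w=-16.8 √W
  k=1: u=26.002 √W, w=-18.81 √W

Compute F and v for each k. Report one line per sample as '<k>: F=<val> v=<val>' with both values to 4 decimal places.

k=0: u−w=6.8990, u+w=-26.7010; √(b/2)=1.4714, √(2b)=2.9428; F=1.4714×6.899=10.1511, v=-26.7010/2.9428=-9.0734
k=1: u−w=44.8120, u+w=7.1920; √(b/2)=1.4714, √(2b)=2.9428; F=1.4714×44.812=65.9361, v=7.1920/2.9428=2.4439

0: F=10.1511 v=-9.0734
1: F=65.9361 v=2.4439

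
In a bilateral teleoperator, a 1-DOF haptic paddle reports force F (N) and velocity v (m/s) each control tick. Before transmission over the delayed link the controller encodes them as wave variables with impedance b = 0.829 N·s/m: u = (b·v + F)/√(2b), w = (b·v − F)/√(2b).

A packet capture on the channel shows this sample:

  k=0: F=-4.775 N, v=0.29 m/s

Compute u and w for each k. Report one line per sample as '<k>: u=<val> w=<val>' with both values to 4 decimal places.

0: u=-3.5216 w=3.8951

k=0: b·v=0.829×0.29=0.2404; √(2b)=1.2876; u=(0.2404+(-4.775))/1.2876=-3.5216, w=(0.2404−(-4.775))/1.2876=3.8951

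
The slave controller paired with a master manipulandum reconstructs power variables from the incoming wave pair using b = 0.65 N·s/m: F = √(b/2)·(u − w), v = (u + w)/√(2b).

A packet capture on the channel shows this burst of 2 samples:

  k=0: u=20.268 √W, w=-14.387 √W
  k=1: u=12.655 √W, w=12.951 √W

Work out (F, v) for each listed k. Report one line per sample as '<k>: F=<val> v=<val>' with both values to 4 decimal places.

0: F=19.7564 v=5.1580
1: F=-0.1687 v=22.4579

k=0: u−w=34.6550, u+w=5.8810; √(b/2)=0.5701, √(2b)=1.1402; F=0.5701×34.655=19.7564, v=5.8810/1.1402=5.1580
k=1: u−w=-0.2960, u+w=25.6060; √(b/2)=0.5701, √(2b)=1.1402; F=0.5701×(-0.296)=-0.1687, v=25.6060/1.1402=22.4579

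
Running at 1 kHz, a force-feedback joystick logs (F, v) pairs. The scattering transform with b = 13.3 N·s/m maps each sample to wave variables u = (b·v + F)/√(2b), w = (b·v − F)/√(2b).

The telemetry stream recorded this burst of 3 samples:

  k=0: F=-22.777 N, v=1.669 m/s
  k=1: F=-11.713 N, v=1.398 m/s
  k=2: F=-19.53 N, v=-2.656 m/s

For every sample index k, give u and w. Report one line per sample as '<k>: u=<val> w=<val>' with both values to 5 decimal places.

k=0: b·v=13.3×1.669=22.19770; √(2b)=5.15752; u=(22.19770+(-22.777))/5.15752=-0.11232, w=(22.19770−(-22.777))/5.15752=8.72022
k=1: b·v=13.3×1.398=18.59340; √(2b)=5.15752; u=(18.59340+(-11.713))/5.15752=1.33405, w=(18.59340−(-11.713))/5.15752=5.87616
k=2: b·v=13.3×(-2.656)=-35.32480; √(2b)=5.15752; u=(-35.32480+(-19.53))/5.15752=-10.63589, w=(-35.32480−(-19.53))/5.15752=-3.06248

0: u=-0.11232 w=8.72022
1: u=1.33405 w=5.87616
2: u=-10.63589 w=-3.06248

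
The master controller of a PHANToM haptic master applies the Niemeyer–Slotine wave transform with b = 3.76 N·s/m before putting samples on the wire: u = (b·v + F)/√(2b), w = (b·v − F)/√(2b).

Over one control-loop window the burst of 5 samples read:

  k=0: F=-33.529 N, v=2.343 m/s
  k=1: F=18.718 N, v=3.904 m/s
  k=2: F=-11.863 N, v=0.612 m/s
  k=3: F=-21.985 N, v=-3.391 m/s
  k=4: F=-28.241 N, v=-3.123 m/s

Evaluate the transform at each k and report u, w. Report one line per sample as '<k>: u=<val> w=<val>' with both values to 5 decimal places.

0: u=-9.01421 w=15.43933
1: u=12.17865 w=-1.47286
2: u=-3.48686 w=5.16512
3: u=-12.66661 w=3.36760
4: u=-14.58047 w=6.01639

k=0: b·v=3.76×2.343=8.80968; √(2b)=2.74226; u=(8.80968+(-33.529))/2.74226=-9.01421, w=(8.80968−(-33.529))/2.74226=15.43933
k=1: b·v=3.76×3.904=14.67904; √(2b)=2.74226; u=(14.67904+18.718)/2.74226=12.17865, w=(14.67904−18.718)/2.74226=-1.47286
k=2: b·v=3.76×0.612=2.30112; √(2b)=2.74226; u=(2.30112+(-11.863))/2.74226=-3.48686, w=(2.30112−(-11.863))/2.74226=5.16512
k=3: b·v=3.76×(-3.391)=-12.75016; √(2b)=2.74226; u=(-12.75016+(-21.985))/2.74226=-12.66661, w=(-12.75016−(-21.985))/2.74226=3.36760
k=4: b·v=3.76×(-3.123)=-11.74248; √(2b)=2.74226; u=(-11.74248+(-28.241))/2.74226=-14.58047, w=(-11.74248−(-28.241))/2.74226=6.01639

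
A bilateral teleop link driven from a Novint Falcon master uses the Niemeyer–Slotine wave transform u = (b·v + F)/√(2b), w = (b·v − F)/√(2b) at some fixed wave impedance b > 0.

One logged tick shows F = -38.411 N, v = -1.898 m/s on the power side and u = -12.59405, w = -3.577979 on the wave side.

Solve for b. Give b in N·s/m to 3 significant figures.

u + w = -16.172029;  u + w = √(2b)·v, so √(2b) = -16.172029/(-1.898) = 8.520563.
b = (√(2b))²/2 = 72.599998/2 = 36.299999.
(Check via u − w = 2F/√(2b): u − w = -9.016071, 2F/√(2b) = -9.016071.)

b = 36.3 N·s/m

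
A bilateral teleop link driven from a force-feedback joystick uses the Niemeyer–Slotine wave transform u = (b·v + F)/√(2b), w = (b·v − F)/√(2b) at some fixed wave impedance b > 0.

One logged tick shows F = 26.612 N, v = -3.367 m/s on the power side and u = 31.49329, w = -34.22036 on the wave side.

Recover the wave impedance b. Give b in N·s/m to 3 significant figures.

b = 0.328 N·s/m

u + w = -2.72707;  u + w = √(2b)·v, so √(2b) = -2.72707/(-3.367) = 0.80994.
b = (√(2b))²/2 = 0.65600/2 = 0.32800.
(Check via u − w = 2F/√(2b): u − w = 65.71365, 2F/√(2b) = 65.71346.)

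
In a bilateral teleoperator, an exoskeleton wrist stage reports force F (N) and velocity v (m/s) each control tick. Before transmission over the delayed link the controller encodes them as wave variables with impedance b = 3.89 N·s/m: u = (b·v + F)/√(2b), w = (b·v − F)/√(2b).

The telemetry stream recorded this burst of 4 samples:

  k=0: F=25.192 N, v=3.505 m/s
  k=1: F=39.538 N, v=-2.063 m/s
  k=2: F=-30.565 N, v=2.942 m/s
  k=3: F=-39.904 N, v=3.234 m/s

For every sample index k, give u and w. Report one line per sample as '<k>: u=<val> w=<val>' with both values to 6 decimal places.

k=0: b·v=3.89×3.505=13.634450; √(2b)=2.789265; u=(13.634450+25.192)/2.789265=13.919957, w=(13.634450−25.192)/2.789265=-4.143582
k=1: b·v=3.89×(-2.063)=-8.025070; √(2b)=2.789265; u=(-8.025070+39.538)/2.789265=11.297933, w=(-8.025070−39.538)/2.789265=-17.052187
k=2: b·v=3.89×2.942=11.444380; √(2b)=2.789265; u=(11.444380+(-30.565))/2.789265=-6.855074, w=(11.444380−(-30.565))/2.789265=15.061092
k=3: b·v=3.89×3.234=12.580260; √(2b)=2.789265; u=(12.580260+(-39.904))/2.789265=-9.796035, w=(12.580260−(-39.904))/2.789265=18.816519

0: u=13.919957 w=-4.143582
1: u=11.297933 w=-17.052187
2: u=-6.855074 w=15.061092
3: u=-9.796035 w=18.816519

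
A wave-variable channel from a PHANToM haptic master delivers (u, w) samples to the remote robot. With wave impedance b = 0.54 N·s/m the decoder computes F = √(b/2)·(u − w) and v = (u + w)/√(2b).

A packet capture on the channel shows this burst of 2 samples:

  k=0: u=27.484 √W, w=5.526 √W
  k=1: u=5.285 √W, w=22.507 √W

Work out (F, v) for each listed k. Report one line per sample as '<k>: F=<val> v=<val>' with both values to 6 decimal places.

k=0: u−w=21.958000, u+w=33.010000; √(b/2)=0.519615, √(2b)=1.039230; F=0.519615×21.958=11.409711, v=33.010000/1.039230=31.763887
k=1: u−w=-17.222000, u+w=27.792000; √(b/2)=0.519615, √(2b)=1.039230; F=0.519615×(-17.222)=-8.948814, v=27.792000/1.039230=26.742864

0: F=11.409711 v=31.763887
1: F=-8.948814 v=26.742864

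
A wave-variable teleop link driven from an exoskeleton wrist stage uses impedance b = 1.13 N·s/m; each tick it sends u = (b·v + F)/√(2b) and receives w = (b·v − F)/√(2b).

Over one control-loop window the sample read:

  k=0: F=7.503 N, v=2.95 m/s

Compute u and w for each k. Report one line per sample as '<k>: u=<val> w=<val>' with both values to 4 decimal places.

k=0: b·v=1.13×2.95=3.3335; √(2b)=1.5033; u=(3.3335+7.503)/1.5033=7.2083, w=(3.3335−7.503)/1.5033=-2.7735

0: u=7.2083 w=-2.7735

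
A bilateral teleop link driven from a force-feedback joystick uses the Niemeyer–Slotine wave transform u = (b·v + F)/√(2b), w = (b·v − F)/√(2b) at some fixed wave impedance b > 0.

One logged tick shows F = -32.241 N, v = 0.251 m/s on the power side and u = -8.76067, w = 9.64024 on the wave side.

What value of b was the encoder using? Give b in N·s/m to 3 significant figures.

b = 6.14 N·s/m

u + w = 0.8796;  u + w = √(2b)·v, so √(2b) = 0.8796/0.251 = 3.5043.
b = (√(2b))²/2 = 12.2799/2 = 6.1399.
(Check via u − w = 2F/√(2b): u − w = -18.4009, 2F/√(2b) = -18.4010.)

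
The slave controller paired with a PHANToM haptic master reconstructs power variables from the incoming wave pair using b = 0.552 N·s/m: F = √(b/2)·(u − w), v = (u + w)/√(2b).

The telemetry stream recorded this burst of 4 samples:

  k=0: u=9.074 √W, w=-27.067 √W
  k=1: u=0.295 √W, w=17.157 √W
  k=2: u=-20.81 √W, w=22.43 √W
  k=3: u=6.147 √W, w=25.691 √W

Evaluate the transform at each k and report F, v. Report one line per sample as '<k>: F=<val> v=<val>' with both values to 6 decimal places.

0: F=18.986928 v=-17.124545
1: F=-8.858570 v=16.609657
2: F=-22.716438 v=1.541809
3: F=-10.267578 v=30.301299

k=0: u−w=36.141000, u+w=-17.993000; √(b/2)=0.525357, √(2b)=1.050714; F=0.525357×36.141=18.986928, v=-17.993000/1.050714=-17.124545
k=1: u−w=-16.862000, u+w=17.452000; √(b/2)=0.525357, √(2b)=1.050714; F=0.525357×(-16.862)=-8.858570, v=17.452000/1.050714=16.609657
k=2: u−w=-43.240000, u+w=1.620000; √(b/2)=0.525357, √(2b)=1.050714; F=0.525357×(-43.24)=-22.716438, v=1.620000/1.050714=1.541809
k=3: u−w=-19.544000, u+w=31.838000; √(b/2)=0.525357, √(2b)=1.050714; F=0.525357×(-19.544)=-10.267578, v=31.838000/1.050714=30.301299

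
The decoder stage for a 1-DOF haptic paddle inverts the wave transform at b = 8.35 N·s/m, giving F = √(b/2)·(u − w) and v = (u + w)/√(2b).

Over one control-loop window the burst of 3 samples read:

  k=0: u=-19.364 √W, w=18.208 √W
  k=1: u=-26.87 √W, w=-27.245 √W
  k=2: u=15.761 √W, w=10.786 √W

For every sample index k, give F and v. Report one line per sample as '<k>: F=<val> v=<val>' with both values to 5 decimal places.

0: F=-76.77018 v=-0.28288
1: F=0.76623 v=-13.24218
2: F=10.16533 v=6.49617

k=0: u−w=-37.57200, u+w=-1.15600; √(b/2)=2.04328, √(2b)=4.08656; F=2.04328×(-37.572)=-76.77018, v=-1.15600/4.08656=-0.28288
k=1: u−w=0.37500, u+w=-54.11500; √(b/2)=2.04328, √(2b)=4.08656; F=2.04328×0.375=0.76623, v=-54.11500/4.08656=-13.24218
k=2: u−w=4.97500, u+w=26.54700; √(b/2)=2.04328, √(2b)=4.08656; F=2.04328×4.975=10.16533, v=26.54700/4.08656=6.49617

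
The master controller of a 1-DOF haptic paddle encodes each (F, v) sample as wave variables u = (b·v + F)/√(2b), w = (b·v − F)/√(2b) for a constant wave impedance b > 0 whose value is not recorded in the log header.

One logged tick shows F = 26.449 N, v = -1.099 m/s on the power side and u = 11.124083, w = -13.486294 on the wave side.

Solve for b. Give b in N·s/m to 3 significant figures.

b = 2.31 N·s/m

u + w = -2.362211;  u + w = √(2b)·v, so √(2b) = -2.362211/(-1.099) = 2.149419.
b = (√(2b))²/2 = 4.620000/2 = 2.310000.
(Check via u − w = 2F/√(2b): u − w = 24.610377, 2F/√(2b) = 24.610376.)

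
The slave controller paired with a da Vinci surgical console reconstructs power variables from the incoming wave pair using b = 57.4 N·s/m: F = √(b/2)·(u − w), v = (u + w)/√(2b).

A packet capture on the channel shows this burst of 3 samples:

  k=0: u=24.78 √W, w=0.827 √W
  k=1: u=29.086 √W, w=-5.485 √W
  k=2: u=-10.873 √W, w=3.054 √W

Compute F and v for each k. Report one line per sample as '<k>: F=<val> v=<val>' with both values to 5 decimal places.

0: F=128.32192 v=2.38994
1: F=185.20508 v=2.20272
2: F=-74.61025 v=-0.72976

k=0: u−w=23.95300, u+w=25.60700; √(b/2)=5.35724, √(2b)=10.71448; F=5.35724×23.953=128.32192, v=25.60700/10.71448=2.38994
k=1: u−w=34.57100, u+w=23.60100; √(b/2)=5.35724, √(2b)=10.71448; F=5.35724×34.571=185.20508, v=23.60100/10.71448=2.20272
k=2: u−w=-13.92700, u+w=-7.81900; √(b/2)=5.35724, √(2b)=10.71448; F=5.35724×(-13.927)=-74.61025, v=-7.81900/10.71448=-0.72976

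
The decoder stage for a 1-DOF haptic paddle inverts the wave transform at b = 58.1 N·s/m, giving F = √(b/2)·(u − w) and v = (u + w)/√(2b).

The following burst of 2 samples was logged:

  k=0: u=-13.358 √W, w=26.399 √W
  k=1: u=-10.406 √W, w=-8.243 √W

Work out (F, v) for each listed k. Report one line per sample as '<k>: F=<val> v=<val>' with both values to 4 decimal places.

k=0: u−w=-39.7570, u+w=13.0410; √(b/2)=5.3898, √(2b)=10.7796; F=5.3898×(-39.757)=-214.2825, v=13.0410/10.7796=1.2098
k=1: u−w=-2.1630, u+w=-18.6490; √(b/2)=5.3898, √(2b)=10.7796; F=5.3898×(-2.163)=-11.6581, v=-18.6490/10.7796=-1.7300

0: F=-214.2825 v=1.2098
1: F=-11.6581 v=-1.7300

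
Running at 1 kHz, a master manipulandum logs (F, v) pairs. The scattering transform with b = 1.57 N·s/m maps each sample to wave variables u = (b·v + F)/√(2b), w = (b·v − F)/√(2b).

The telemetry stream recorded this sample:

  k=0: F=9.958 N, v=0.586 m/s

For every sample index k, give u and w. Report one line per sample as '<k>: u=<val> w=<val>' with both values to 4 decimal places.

k=0: b·v=1.57×0.586=0.9200; √(2b)=1.7720; u=(0.9200+9.958)/1.7720=6.1388, w=(0.9200−9.958)/1.7720=-5.1004

0: u=6.1388 w=-5.1004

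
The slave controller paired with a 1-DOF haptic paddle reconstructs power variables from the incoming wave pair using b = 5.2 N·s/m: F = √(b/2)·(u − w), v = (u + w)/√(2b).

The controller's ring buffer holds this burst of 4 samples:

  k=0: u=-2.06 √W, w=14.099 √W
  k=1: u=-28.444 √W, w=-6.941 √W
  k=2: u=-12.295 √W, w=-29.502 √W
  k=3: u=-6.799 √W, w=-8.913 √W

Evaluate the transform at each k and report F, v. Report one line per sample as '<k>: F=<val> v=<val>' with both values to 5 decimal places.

0: F=-26.05560 v=3.73314
1: F=-34.67255 v=-10.97242
2: F=27.74545 v=-12.96070
3: F=3.40872 v=-4.87208

k=0: u−w=-16.15900, u+w=12.03900; √(b/2)=1.61245, √(2b)=3.22490; F=1.61245×(-16.159)=-26.05560, v=12.03900/3.22490=3.73314
k=1: u−w=-21.50300, u+w=-35.38500; √(b/2)=1.61245, √(2b)=3.22490; F=1.61245×(-21.503)=-34.67255, v=-35.38500/3.22490=-10.97242
k=2: u−w=17.20700, u+w=-41.79700; √(b/2)=1.61245, √(2b)=3.22490; F=1.61245×17.207=27.74545, v=-41.79700/3.22490=-12.96070
k=3: u−w=2.11400, u+w=-15.71200; √(b/2)=1.61245, √(2b)=3.22490; F=1.61245×2.114=3.40872, v=-15.71200/3.22490=-4.87208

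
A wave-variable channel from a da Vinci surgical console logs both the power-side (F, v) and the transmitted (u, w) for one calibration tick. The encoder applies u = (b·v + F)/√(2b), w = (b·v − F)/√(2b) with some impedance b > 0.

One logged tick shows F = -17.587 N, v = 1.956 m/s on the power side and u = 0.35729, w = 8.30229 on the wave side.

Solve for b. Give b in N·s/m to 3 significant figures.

b = 9.8 N·s/m

u + w = 8.6596;  u + w = √(2b)·v, so √(2b) = 8.6596/1.956 = 4.4272.
b = (√(2b))²/2 = 19.6000/2 = 9.8000.
(Check via u − w = 2F/√(2b): u − w = -7.9450, 2F/√(2b) = -7.9450.)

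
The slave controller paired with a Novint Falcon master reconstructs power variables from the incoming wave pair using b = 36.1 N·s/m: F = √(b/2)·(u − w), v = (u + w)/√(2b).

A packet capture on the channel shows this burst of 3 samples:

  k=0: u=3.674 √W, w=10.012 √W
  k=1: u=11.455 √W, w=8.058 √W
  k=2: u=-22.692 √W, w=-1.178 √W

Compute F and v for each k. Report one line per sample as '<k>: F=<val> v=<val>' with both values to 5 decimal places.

k=0: u−w=-6.33800, u+w=13.68600; √(b/2)=4.24853, √(2b)=8.49706; F=4.24853×(-6.338)=-26.92718, v=13.68600/8.49706=1.61068
k=1: u−w=3.39700, u+w=19.51300; √(b/2)=4.24853, √(2b)=8.49706; F=4.24853×3.397=14.43225, v=19.51300/8.49706=2.29644
k=2: u−w=-21.51400, u+w=-23.87000; √(b/2)=4.24853, √(2b)=8.49706; F=4.24853×(-21.514)=-91.40286, v=-23.87000/8.49706=-2.80921

0: F=-26.92718 v=1.61068
1: F=14.43225 v=2.29644
2: F=-91.40286 v=-2.80921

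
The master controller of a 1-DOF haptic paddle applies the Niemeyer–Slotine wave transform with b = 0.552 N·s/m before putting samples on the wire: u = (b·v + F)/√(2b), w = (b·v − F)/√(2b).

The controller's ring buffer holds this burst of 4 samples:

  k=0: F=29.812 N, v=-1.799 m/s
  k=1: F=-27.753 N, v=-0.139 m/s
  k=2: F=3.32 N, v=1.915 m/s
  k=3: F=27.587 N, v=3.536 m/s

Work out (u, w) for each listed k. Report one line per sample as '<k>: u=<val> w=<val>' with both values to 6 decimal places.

0: u=27.427969 w=-29.318203
1: u=-26.486491 w=26.340442
2: u=4.165815 w=-2.153697
3: u=28.113141 w=-24.397816

k=0: b·v=0.552×(-1.799)=-0.993048; √(2b)=1.050714; u=(-0.993048+29.812)/1.050714=27.427969, w=(-0.993048−29.812)/1.050714=-29.318203
k=1: b·v=0.552×(-0.139)=-0.076728; √(2b)=1.050714; u=(-0.076728+(-27.753))/1.050714=-26.486491, w=(-0.076728−(-27.753))/1.050714=26.340442
k=2: b·v=0.552×1.915=1.057080; √(2b)=1.050714; u=(1.057080+3.32)/1.050714=4.165815, w=(1.057080−3.32)/1.050714=-2.153697
k=3: b·v=0.552×3.536=1.951872; √(2b)=1.050714; u=(1.951872+27.587)/1.050714=28.113141, w=(1.951872−27.587)/1.050714=-24.397816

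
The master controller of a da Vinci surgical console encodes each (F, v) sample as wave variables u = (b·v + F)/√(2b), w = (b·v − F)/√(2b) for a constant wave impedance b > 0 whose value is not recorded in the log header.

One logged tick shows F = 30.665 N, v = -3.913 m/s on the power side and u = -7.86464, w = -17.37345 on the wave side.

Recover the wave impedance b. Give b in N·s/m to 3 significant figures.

b = 20.8 N·s/m

u + w = -25.2381;  u + w = √(2b)·v, so √(2b) = -25.2381/(-3.913) = 6.4498.
b = (√(2b))²/2 = 41.6000/2 = 20.8000.
(Check via u − w = 2F/√(2b): u − w = 9.5088, 2F/√(2b) = 9.5088.)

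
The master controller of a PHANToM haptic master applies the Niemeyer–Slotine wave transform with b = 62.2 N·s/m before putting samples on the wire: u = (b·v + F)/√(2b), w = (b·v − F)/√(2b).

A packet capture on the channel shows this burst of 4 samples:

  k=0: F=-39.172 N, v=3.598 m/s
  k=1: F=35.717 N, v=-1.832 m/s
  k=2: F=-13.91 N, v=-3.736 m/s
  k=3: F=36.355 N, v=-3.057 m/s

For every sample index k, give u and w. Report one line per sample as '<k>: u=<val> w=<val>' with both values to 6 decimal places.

k=0: b·v=62.2×3.598=223.795600; √(2b)=11.153475; u=(223.795600+(-39.172))/11.153475=16.553012, w=(223.795600−(-39.172))/11.153475=23.577191
k=1: b·v=62.2×(-1.832)=-113.950400; √(2b)=11.153475; u=(-113.950400+35.717)/11.153475=-7.014263, w=(-113.950400−35.717)/11.153475=-13.418903
k=2: b·v=62.2×(-3.736)=-232.379200; √(2b)=11.153475; u=(-232.379200+(-13.91))/11.153475=-22.081836, w=(-232.379200−(-13.91))/11.153475=-19.587546
k=3: b·v=62.2×(-3.057)=-190.145400; √(2b)=11.153475; u=(-190.145400+36.355)/11.153475=-13.788564, w=(-190.145400−36.355)/11.153475=-20.307609

0: u=16.553012 w=23.577191
1: u=-7.014263 w=-13.418903
2: u=-22.081836 w=-19.587546
3: u=-13.788564 w=-20.307609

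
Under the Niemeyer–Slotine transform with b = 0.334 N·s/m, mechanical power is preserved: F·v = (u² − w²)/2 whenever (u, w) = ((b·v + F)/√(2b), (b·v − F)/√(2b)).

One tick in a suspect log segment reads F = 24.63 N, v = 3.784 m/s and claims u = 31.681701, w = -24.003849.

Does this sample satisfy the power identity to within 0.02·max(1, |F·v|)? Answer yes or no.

F·v = 24.63×3.784 = 93.199920 W.
(u² − w²)/2 = (1003.730178 − 576.184767)/2 = 213.772706 W.
|Δ| = 120.572786;  2% of max(1, |F·v|) = 1.863998.

no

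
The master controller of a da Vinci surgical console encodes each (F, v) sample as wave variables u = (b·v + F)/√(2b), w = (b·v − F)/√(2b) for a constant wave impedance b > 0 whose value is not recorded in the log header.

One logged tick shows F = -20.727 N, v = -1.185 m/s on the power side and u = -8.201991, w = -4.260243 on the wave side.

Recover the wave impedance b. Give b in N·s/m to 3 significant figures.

u + w = -12.462234;  u + w = √(2b)·v, so √(2b) = -12.462234/(-1.185) = 10.516653.
b = (√(2b))²/2 = 110.599994/2 = 55.299997.
(Check via u − w = 2F/√(2b): u − w = -3.941748, 2F/√(2b) = -3.941748.)

b = 55.3 N·s/m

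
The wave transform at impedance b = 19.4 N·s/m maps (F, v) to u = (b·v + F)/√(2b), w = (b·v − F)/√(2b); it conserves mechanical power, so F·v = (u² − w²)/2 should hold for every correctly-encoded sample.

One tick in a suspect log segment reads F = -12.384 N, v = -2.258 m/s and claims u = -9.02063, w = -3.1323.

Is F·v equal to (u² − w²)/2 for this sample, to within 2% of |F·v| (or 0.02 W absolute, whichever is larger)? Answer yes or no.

F·v = (-12.384)×(-2.258) = 27.9631 W.
(u² − w²)/2 = (81.3718 − 9.8113)/2 = 35.7802 W.
|Δ| = 7.8172;  2% of max(1, |F·v|) = 0.5593.

no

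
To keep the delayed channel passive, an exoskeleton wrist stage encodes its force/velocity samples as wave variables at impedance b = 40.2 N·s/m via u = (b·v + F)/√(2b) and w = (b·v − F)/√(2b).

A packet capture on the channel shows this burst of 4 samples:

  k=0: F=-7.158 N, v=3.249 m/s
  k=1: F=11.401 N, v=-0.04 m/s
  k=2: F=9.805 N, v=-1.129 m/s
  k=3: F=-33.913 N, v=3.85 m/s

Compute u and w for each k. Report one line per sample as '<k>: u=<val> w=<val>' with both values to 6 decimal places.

0: u=13.767954 w=15.364545
1: u=1.092164 w=-1.450828
2: u=-3.968146 w=-6.155150
3: u=13.478569 w=21.042859

k=0: b·v=40.2×3.249=130.609800; √(2b)=8.966605; u=(130.609800+(-7.158))/8.966605=13.767954, w=(130.609800−(-7.158))/8.966605=15.364545
k=1: b·v=40.2×(-0.04)=-1.608000; √(2b)=8.966605; u=(-1.608000+11.401)/8.966605=1.092164, w=(-1.608000−11.401)/8.966605=-1.450828
k=2: b·v=40.2×(-1.129)=-45.385800; √(2b)=8.966605; u=(-45.385800+9.805)/8.966605=-3.968146, w=(-45.385800−9.805)/8.966605=-6.155150
k=3: b·v=40.2×3.85=154.770000; √(2b)=8.966605; u=(154.770000+(-33.913))/8.966605=13.478569, w=(154.770000−(-33.913))/8.966605=21.042859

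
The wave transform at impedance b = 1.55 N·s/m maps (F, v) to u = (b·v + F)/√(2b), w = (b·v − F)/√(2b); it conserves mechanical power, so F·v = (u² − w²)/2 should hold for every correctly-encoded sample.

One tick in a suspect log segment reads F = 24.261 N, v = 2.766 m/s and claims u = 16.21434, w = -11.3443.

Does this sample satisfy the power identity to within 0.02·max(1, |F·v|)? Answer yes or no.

F·v = 24.261×2.766 = 67.10593 W.
(u² − w²)/2 = (262.90482 − 128.69314)/2 = 67.10584 W.
|Δ| = 0.00009;  2% of max(1, |F·v|) = 1.34212.

yes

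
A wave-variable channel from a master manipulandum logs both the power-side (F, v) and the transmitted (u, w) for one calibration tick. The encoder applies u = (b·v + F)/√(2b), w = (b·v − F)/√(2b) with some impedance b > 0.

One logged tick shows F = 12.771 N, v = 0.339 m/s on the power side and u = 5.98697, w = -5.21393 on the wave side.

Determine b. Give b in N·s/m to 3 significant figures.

u + w = 0.77304;  u + w = √(2b)·v, so √(2b) = 0.77304/0.339 = 2.28035.
b = (√(2b))²/2 = 5.20001/2 = 2.60001.
(Check via u − w = 2F/√(2b): u − w = 11.20090, 2F/√(2b) = 11.20089.)

b = 2.6 N·s/m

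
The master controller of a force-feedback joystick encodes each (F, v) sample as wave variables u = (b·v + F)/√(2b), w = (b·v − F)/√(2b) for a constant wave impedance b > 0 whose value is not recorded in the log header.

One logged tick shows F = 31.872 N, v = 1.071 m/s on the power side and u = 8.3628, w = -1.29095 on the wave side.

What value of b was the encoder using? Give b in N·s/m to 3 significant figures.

u + w = 7.07185;  u + w = √(2b)·v, so √(2b) = 7.07185/1.071 = 6.60303.
b = (√(2b))²/2 = 43.60007/2 = 21.80003.
(Check via u − w = 2F/√(2b): u − w = 9.65375, 2F/√(2b) = 9.65374.)

b = 21.8 N·s/m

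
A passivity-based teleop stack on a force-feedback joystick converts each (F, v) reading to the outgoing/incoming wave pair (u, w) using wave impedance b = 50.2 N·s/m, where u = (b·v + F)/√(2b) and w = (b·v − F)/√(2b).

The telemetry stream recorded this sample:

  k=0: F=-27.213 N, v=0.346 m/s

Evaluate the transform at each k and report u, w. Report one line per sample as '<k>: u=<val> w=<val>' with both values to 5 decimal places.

k=0: b·v=50.2×0.346=17.36920; √(2b)=10.01998; u=(17.36920+(-27.213))/10.01998=-0.98242, w=(17.36920−(-27.213))/10.01998=4.44933

0: u=-0.98242 w=4.44933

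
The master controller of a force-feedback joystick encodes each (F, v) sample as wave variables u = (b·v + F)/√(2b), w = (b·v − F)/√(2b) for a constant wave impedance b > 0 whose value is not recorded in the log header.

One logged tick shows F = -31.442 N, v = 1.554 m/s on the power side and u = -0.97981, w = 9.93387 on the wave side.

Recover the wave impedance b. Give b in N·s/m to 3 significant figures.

u + w = 8.95406;  u + w = √(2b)·v, so √(2b) = 8.95406/1.554 = 5.76194.
b = (√(2b))²/2 = 33.19999/2 = 16.60000.
(Check via u − w = 2F/√(2b): u − w = -10.91368, 2F/√(2b) = -10.91368.)

b = 16.6 N·s/m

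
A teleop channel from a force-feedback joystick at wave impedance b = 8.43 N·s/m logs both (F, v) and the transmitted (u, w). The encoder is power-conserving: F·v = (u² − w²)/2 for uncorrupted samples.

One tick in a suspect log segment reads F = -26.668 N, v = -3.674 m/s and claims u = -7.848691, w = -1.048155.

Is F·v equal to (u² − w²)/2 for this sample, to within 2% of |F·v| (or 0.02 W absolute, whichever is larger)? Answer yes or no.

no

F·v = (-26.668)×(-3.674) = 97.978232 W.
(u² − w²)/2 = (61.601950 − 1.098629)/2 = 30.251661 W.
|Δ| = 67.726571;  2% of max(1, |F·v|) = 1.959565.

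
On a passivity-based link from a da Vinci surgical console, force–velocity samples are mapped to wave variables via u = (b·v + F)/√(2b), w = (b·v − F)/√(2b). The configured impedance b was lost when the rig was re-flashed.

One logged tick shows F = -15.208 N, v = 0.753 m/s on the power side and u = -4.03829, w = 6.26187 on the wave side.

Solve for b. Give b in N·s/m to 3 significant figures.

u + w = 2.22358;  u + w = √(2b)·v, so √(2b) = 2.22358/0.753 = 2.95296.
b = (√(2b))²/2 = 8.71998/2 = 4.35999.
(Check via u − w = 2F/√(2b): u − w = -10.30016, 2F/√(2b) = -10.30017.)

b = 4.36 N·s/m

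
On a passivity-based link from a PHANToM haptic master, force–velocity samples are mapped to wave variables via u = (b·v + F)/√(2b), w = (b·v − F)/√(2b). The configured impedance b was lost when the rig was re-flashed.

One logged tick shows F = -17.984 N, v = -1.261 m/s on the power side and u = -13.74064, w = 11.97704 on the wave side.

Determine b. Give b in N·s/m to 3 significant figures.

u + w = -1.76360;  u + w = √(2b)·v, so √(2b) = -1.76360/(-1.261) = 1.39857.
b = (√(2b))²/2 = 1.95601/2 = 0.97800.
(Check via u − w = 2F/√(2b): u − w = -25.71768, 2F/√(2b) = -25.71765.)

b = 0.978 N·s/m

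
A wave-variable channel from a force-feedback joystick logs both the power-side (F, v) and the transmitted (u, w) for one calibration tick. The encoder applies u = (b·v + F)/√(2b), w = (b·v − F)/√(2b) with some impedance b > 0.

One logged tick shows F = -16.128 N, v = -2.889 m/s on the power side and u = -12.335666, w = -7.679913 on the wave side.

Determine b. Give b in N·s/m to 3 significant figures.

b = 24 N·s/m

u + w = -20.015579;  u + w = √(2b)·v, so √(2b) = -20.015579/(-2.889) = 6.928203.
b = (√(2b))²/2 = 47.999999/2 = 24.000000.
(Check via u − w = 2F/√(2b): u − w = -4.655753, 2F/√(2b) = -4.655753.)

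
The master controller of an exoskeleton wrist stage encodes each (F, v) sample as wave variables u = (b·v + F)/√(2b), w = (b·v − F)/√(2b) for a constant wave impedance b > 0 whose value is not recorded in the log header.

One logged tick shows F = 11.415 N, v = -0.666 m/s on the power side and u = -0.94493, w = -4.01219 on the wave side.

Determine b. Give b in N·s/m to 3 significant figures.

u + w = -4.9571;  u + w = √(2b)·v, so √(2b) = -4.9571/(-0.666) = 7.4431.
b = (√(2b))²/2 = 55.4001/2 = 27.7000.
(Check via u − w = 2F/√(2b): u − w = 3.0673, 2F/√(2b) = 3.0673.)

b = 27.7 N·s/m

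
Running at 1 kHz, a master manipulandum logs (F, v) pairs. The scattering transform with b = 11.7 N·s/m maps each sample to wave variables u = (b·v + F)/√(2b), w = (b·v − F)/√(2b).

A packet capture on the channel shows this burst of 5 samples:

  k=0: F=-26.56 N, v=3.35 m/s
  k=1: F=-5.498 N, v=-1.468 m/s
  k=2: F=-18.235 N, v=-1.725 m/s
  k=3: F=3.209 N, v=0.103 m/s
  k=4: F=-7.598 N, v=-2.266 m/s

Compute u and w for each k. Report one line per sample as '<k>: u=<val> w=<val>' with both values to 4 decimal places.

k=0: b·v=11.7×3.35=39.1950; √(2b)=4.8374; u=(39.1950+(-26.56))/4.8374=2.6120, w=(39.1950−(-26.56))/4.8374=13.5932
k=1: b·v=11.7×(-1.468)=-17.1756; √(2b)=4.8374; u=(-17.1756+(-5.498))/4.8374=-4.6872, w=(-17.1756−(-5.498))/4.8374=-2.4140
k=2: b·v=11.7×(-1.725)=-20.1825; √(2b)=4.8374; u=(-20.1825+(-18.235))/4.8374=-7.9418, w=(-20.1825−(-18.235))/4.8374=-0.4026
k=3: b·v=11.7×0.103=1.2051; √(2b)=4.8374; u=(1.2051+3.209)/4.8374=0.9125, w=(1.2051−3.209)/4.8374=-0.4143
k=4: b·v=11.7×(-2.266)=-26.5122; √(2b)=4.8374; u=(-26.5122+(-7.598))/4.8374=-7.0514, w=(-26.5122−(-7.598))/4.8374=-3.9100

0: u=2.6120 w=13.5932
1: u=-4.6872 w=-2.4140
2: u=-7.9418 w=-0.4026
3: u=0.9125 w=-0.4143
4: u=-7.0514 w=-3.9100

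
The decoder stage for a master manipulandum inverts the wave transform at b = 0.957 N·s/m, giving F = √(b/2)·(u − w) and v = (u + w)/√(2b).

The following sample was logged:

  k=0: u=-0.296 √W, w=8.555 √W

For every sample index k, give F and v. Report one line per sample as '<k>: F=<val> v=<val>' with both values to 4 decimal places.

0: F=-6.1226 v=5.9698

k=0: u−w=-8.8510, u+w=8.2590; √(b/2)=0.6917, √(2b)=1.3835; F=0.6917×(-8.851)=-6.1226, v=8.2590/1.3835=5.9698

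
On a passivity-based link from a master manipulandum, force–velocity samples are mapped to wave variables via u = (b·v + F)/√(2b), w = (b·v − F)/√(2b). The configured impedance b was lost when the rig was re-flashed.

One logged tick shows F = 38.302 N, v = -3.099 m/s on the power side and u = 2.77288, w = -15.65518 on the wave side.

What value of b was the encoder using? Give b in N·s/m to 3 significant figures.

u + w = -12.88230;  u + w = √(2b)·v, so √(2b) = -12.88230/(-3.099) = 4.15692.
b = (√(2b))²/2 = 17.28000/2 = 8.64000.
(Check via u − w = 2F/√(2b): u − w = 18.42806, 2F/√(2b) = 18.42806.)

b = 8.64 N·s/m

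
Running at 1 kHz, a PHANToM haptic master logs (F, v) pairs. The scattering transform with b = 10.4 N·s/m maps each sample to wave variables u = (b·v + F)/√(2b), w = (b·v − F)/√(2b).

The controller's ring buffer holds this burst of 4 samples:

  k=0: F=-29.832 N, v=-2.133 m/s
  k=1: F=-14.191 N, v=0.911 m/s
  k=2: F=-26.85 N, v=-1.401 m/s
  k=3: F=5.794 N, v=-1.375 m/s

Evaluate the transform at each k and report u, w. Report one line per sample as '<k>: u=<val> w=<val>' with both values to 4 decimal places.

0: u=-11.4051 w=1.6771
1: u=-1.0342 w=5.1890
2: u=-9.0820 w=2.6925
3: u=-1.8651 w=-4.4059

k=0: b·v=10.4×(-2.133)=-22.1832; √(2b)=4.5607; u=(-22.1832+(-29.832))/4.5607=-11.4051, w=(-22.1832−(-29.832))/4.5607=1.6771
k=1: b·v=10.4×0.911=9.4744; √(2b)=4.5607; u=(9.4744+(-14.191))/4.5607=-1.0342, w=(9.4744−(-14.191))/4.5607=5.1890
k=2: b·v=10.4×(-1.401)=-14.5704; √(2b)=4.5607; u=(-14.5704+(-26.85))/4.5607=-9.0820, w=(-14.5704−(-26.85))/4.5607=2.6925
k=3: b·v=10.4×(-1.375)=-14.3000; √(2b)=4.5607; u=(-14.3000+5.794)/4.5607=-1.8651, w=(-14.3000−5.794)/4.5607=-4.4059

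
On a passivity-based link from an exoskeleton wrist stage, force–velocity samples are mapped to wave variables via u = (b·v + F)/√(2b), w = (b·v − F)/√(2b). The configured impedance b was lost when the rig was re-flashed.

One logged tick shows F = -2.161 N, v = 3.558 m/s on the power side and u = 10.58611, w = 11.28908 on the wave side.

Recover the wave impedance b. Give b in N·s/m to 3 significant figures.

u + w = 21.87519;  u + w = √(2b)·v, so √(2b) = 21.87519/3.558 = 6.14817.
b = (√(2b))²/2 = 37.80000/2 = 18.90000.
(Check via u − w = 2F/√(2b): u − w = -0.70297, 2F/√(2b) = -0.70297.)

b = 18.9 N·s/m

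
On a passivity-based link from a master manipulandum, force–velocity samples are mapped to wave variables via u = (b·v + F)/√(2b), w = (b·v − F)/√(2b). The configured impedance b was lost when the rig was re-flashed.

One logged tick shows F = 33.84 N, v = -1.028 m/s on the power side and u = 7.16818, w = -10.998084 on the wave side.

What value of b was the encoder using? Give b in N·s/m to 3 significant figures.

b = 6.94 N·s/m

u + w = -3.829904;  u + w = √(2b)·v, so √(2b) = -3.829904/(-1.028) = 3.725588.
b = (√(2b))²/2 = 13.880003/2 = 6.940001.
(Check via u − w = 2F/√(2b): u − w = 18.166264, 2F/√(2b) = 18.166262.)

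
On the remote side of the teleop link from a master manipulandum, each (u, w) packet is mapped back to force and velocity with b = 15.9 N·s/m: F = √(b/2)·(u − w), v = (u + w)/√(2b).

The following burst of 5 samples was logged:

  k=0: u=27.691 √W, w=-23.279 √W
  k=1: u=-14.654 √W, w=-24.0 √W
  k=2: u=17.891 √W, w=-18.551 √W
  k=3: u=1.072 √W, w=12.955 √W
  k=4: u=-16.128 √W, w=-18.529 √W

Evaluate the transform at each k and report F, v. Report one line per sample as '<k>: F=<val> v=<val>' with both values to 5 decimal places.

0: F=143.71371 v=0.78239
1: F=26.35174 v=-6.85458
2: F=102.75093 v=-0.11704
3: F=-33.50500 v=2.48743
4: F=6.76980 v=-6.14579

k=0: u−w=50.97000, u+w=4.41200; √(b/2)=2.81957, √(2b)=5.63915; F=2.81957×50.97=143.71371, v=4.41200/5.63915=0.78239
k=1: u−w=9.34600, u+w=-38.65400; √(b/2)=2.81957, √(2b)=5.63915; F=2.81957×9.346=26.35174, v=-38.65400/5.63915=-6.85458
k=2: u−w=36.44200, u+w=-0.66000; √(b/2)=2.81957, √(2b)=5.63915; F=2.81957×36.442=102.75093, v=-0.66000/5.63915=-0.11704
k=3: u−w=-11.88300, u+w=14.02700; √(b/2)=2.81957, √(2b)=5.63915; F=2.81957×(-11.883)=-33.50500, v=14.02700/5.63915=2.48743
k=4: u−w=2.40100, u+w=-34.65700; √(b/2)=2.81957, √(2b)=5.63915; F=2.81957×2.401=6.76980, v=-34.65700/5.63915=-6.14579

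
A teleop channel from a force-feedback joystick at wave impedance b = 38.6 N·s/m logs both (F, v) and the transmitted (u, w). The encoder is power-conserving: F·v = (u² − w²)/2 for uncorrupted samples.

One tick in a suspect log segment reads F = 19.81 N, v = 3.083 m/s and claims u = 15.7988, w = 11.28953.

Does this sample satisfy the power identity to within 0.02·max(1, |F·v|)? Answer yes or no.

F·v = 19.81×3.083 = 61.0742 W.
(u² − w²)/2 = (249.6021 − 127.4535)/2 = 61.0743 W.
|Δ| = 0.0001;  2% of max(1, |F·v|) = 1.2215.

yes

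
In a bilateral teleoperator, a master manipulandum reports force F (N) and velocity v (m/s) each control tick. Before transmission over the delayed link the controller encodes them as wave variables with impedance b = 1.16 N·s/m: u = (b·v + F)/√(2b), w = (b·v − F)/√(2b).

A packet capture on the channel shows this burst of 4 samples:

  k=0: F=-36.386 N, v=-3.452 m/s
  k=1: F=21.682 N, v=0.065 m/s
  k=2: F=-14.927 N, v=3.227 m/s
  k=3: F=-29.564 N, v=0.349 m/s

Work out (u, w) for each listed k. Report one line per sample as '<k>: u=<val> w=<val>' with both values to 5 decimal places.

0: u=-26.51754 w=21.25961
1: u=14.28443 w=-14.18543
2: u=-7.34245 w=12.25767
3: u=-19.14393 w=19.67551

k=0: b·v=1.16×(-3.452)=-4.00432; √(2b)=1.52315; u=(-4.00432+(-36.386))/1.52315=-26.51754, w=(-4.00432−(-36.386))/1.52315=21.25961
k=1: b·v=1.16×0.065=0.07540; √(2b)=1.52315; u=(0.07540+21.682)/1.52315=14.28443, w=(0.07540−21.682)/1.52315=-14.18543
k=2: b·v=1.16×3.227=3.74332; √(2b)=1.52315; u=(3.74332+(-14.927))/1.52315=-7.34245, w=(3.74332−(-14.927))/1.52315=12.25767
k=3: b·v=1.16×0.349=0.40484; √(2b)=1.52315; u=(0.40484+(-29.564))/1.52315=-19.14393, w=(0.40484−(-29.564))/1.52315=19.67551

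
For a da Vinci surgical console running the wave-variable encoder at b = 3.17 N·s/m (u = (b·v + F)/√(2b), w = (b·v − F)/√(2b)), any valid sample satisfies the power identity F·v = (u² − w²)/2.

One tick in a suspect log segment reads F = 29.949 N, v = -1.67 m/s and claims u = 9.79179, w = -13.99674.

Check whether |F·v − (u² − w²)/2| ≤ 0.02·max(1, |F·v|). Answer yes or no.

yes

F·v = 29.949×(-1.67) = -50.01483 W.
(u² − w²)/2 = (95.87915 − 195.90873)/2 = -50.01479 W.
|Δ| = 0.00004;  2% of max(1, |F·v|) = 1.00030.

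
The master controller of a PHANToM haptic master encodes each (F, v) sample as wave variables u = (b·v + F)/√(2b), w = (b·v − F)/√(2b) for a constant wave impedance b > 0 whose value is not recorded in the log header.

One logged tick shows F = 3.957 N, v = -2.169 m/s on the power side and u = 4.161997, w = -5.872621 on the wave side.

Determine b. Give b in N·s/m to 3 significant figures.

b = 0.311 N·s/m

u + w = -1.710624;  u + w = √(2b)·v, so √(2b) = -1.710624/(-2.169) = 0.788669.
b = (√(2b))²/2 = 0.621999/2 = 0.311000.
(Check via u − w = 2F/√(2b): u − w = 10.034618, 2F/√(2b) = 10.034622.)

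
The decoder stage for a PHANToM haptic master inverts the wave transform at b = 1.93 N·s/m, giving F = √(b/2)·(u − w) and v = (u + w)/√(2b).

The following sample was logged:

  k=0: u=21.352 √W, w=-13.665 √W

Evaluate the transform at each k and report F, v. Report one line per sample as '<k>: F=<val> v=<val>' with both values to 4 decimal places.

0: F=34.3987 v=3.9126

k=0: u−w=35.0170, u+w=7.6870; √(b/2)=0.9823, √(2b)=1.9647; F=0.9823×35.017=34.3987, v=7.6870/1.9647=3.9126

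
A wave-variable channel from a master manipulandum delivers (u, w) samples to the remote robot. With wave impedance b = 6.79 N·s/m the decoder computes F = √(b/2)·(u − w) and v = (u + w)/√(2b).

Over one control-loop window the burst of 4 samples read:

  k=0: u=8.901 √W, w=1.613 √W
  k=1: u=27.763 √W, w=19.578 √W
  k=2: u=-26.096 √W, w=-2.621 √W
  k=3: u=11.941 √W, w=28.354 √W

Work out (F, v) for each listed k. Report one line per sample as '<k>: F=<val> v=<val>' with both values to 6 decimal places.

0: F=13.428523 v=2.853107
1: F=15.081293 v=12.846580
2: F=-43.253922 v=-7.792722
3: F=-30.241815 v=10.934559

k=0: u−w=7.288000, u+w=10.514000; √(b/2)=1.842553, √(2b)=3.685105; F=1.842553×7.288=13.428523, v=10.514000/3.685105=2.853107
k=1: u−w=8.185000, u+w=47.341000; √(b/2)=1.842553, √(2b)=3.685105; F=1.842553×8.185=15.081293, v=47.341000/3.685105=12.846580
k=2: u−w=-23.475000, u+w=-28.717000; √(b/2)=1.842553, √(2b)=3.685105; F=1.842553×(-23.475)=-43.253922, v=-28.717000/3.685105=-7.792722
k=3: u−w=-16.413000, u+w=40.295000; √(b/2)=1.842553, √(2b)=3.685105; F=1.842553×(-16.413)=-30.241815, v=40.295000/3.685105=10.934559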